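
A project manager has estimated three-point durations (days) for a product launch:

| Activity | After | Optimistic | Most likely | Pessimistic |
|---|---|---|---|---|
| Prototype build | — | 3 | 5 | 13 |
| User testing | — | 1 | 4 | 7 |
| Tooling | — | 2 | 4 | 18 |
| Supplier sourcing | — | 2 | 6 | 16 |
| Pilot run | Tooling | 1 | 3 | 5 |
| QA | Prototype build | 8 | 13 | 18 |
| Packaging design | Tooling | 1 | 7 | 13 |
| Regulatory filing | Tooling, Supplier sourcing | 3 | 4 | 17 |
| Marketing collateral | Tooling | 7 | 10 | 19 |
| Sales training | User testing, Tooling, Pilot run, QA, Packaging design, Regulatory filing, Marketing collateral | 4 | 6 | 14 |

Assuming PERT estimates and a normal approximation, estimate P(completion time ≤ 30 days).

te_Prototype build = (3 + 4·5 + 13)/6 = 36/6 = 6; σ²_Prototype build = ((13−3)/6)² = 2.778
te_User testing = (1 + 4·4 + 7)/6 = 24/6 = 4; σ²_User testing = ((7−1)/6)² = 1.000
te_Tooling = (2 + 4·4 + 18)/6 = 36/6 = 6; σ²_Tooling = ((18−2)/6)² = 7.111
te_Supplier sourcing = (2 + 4·6 + 16)/6 = 42/6 = 7; σ²_Supplier sourcing = ((16−2)/6)² = 5.444
te_Pilot run = (1 + 4·3 + 5)/6 = 18/6 = 3; σ²_Pilot run = ((5−1)/6)² = 0.444
te_QA = (8 + 4·13 + 18)/6 = 78/6 = 13; σ²_QA = ((18−8)/6)² = 2.778
te_Packaging design = (1 + 4·7 + 13)/6 = 42/6 = 7; σ²_Packaging design = ((13−1)/6)² = 4.000
te_Regulatory filing = (3 + 4·4 + 17)/6 = 36/6 = 6; σ²_Regulatory filing = ((17−3)/6)² = 5.444
te_Marketing collateral = (7 + 4·10 + 19)/6 = 66/6 = 11; σ²_Marketing collateral = ((19−7)/6)² = 4.000
te_Sales training = (4 + 4·6 + 14)/6 = 42/6 = 7; σ²_Sales training = ((14−4)/6)² = 2.778

Forward pass:
ES_Prototype build = 0; EF_Prototype build = 6
ES_User testing = 0; EF_User testing = 4
ES_Tooling = 0; EF_Tooling = 6
ES_Supplier sourcing = 0; EF_Supplier sourcing = 7
ES_Pilot run = 6; EF_Pilot run = 6+3 = 9
ES_QA = 6; EF_QA = 6+13 = 19
ES_Packaging design = 6; EF_Packaging design = 6+7 = 13
ES_Regulatory filing = max(EF_Tooling=6, EF_Supplier sourcing=7) = 7; EF_Regulatory filing = 7+6 = 13
ES_Marketing collateral = 6; EF_Marketing collateral = 6+11 = 17
ES_Sales training = max(EF_User testing=4, EF_Tooling=6, EF_Pilot run=9, EF_QA=19, EF_Packaging design=13, EF_Regulatory filing=13, EF_Marketing collateral=17) = 19; EF_Sales training = 19+7 = 26
Expected project duration μ = 26 days. Critical path: Prototype build → QA → Sales training.

Variance along critical path = 2.778 + 2.778 + 2.778 = 8.333; σ = √8.333 = 2.887 days.
Z = (30 − 26) / 2.887 = 1.386
P(T ≤ 30) = Φ(1.386) ≈ 0.917

0.917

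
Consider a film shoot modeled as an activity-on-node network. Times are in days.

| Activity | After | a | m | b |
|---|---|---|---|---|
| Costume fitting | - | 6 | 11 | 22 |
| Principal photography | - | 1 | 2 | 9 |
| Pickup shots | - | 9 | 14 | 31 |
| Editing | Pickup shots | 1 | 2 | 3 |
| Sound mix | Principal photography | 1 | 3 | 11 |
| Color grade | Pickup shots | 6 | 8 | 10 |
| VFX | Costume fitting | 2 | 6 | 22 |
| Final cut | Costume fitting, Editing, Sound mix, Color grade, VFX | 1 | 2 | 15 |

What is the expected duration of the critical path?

te_Costume fitting = (6 + 4·11 + 22)/6 = 72/6 = 12
te_Principal photography = (1 + 4·2 + 9)/6 = 18/6 = 3
te_Pickup shots = (9 + 4·14 + 31)/6 = 96/6 = 16
te_Editing = (1 + 4·2 + 3)/6 = 12/6 = 2
te_Sound mix = (1 + 4·3 + 11)/6 = 24/6 = 4
te_Color grade = (6 + 4·8 + 10)/6 = 48/6 = 8
te_VFX = (2 + 4·6 + 22)/6 = 48/6 = 8
te_Final cut = (1 + 4·2 + 15)/6 = 24/6 = 4

Forward pass:
ES_Costume fitting = 0; EF_Costume fitting = 12
ES_Principal photography = 0; EF_Principal photography = 3
ES_Pickup shots = 0; EF_Pickup shots = 16
ES_Editing = 16; EF_Editing = 16+2 = 18
ES_Sound mix = 3; EF_Sound mix = 3+4 = 7
ES_Color grade = 16; EF_Color grade = 16+8 = 24
ES_VFX = 12; EF_VFX = 12+8 = 20
ES_Final cut = max(EF_Costume fitting=12, EF_Editing=18, EF_Sound mix=7, EF_Color grade=24, EF_VFX=20) = 24; EF_Final cut = 24+4 = 28
Expected project duration μ = 28 days. Critical path: Pickup shots → Color grade → Final cut.

28 days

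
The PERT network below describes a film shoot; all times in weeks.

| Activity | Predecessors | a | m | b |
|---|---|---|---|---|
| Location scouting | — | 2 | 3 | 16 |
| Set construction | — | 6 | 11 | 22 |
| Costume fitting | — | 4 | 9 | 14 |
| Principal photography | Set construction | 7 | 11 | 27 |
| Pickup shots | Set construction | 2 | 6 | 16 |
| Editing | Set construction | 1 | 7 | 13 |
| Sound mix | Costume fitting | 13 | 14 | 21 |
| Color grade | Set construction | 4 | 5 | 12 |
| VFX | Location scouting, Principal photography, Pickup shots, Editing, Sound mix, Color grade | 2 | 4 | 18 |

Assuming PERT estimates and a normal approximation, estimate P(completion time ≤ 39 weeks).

0.944

te_Location scouting = (2 + 4·3 + 16)/6 = 30/6 = 5; σ²_Location scouting = ((16−2)/6)² = 5.444
te_Set construction = (6 + 4·11 + 22)/6 = 72/6 = 12; σ²_Set construction = ((22−6)/6)² = 7.111
te_Costume fitting = (4 + 4·9 + 14)/6 = 54/6 = 9; σ²_Costume fitting = ((14−4)/6)² = 2.778
te_Principal photography = (7 + 4·11 + 27)/6 = 78/6 = 13; σ²_Principal photography = ((27−7)/6)² = 11.111
te_Pickup shots = (2 + 4·6 + 16)/6 = 42/6 = 7; σ²_Pickup shots = ((16−2)/6)² = 5.444
te_Editing = (1 + 4·7 + 13)/6 = 42/6 = 7; σ²_Editing = ((13−1)/6)² = 4.000
te_Sound mix = (13 + 4·14 + 21)/6 = 90/6 = 15; σ²_Sound mix = ((21−13)/6)² = 1.778
te_Color grade = (4 + 4·5 + 12)/6 = 36/6 = 6; σ²_Color grade = ((12−4)/6)² = 1.778
te_VFX = (2 + 4·4 + 18)/6 = 36/6 = 6; σ²_VFX = ((18−2)/6)² = 7.111

Forward pass:
ES_Location scouting = 0; EF_Location scouting = 5
ES_Set construction = 0; EF_Set construction = 12
ES_Costume fitting = 0; EF_Costume fitting = 9
ES_Principal photography = 12; EF_Principal photography = 12+13 = 25
ES_Pickup shots = 12; EF_Pickup shots = 12+7 = 19
ES_Editing = 12; EF_Editing = 12+7 = 19
ES_Sound mix = 9; EF_Sound mix = 9+15 = 24
ES_Color grade = 12; EF_Color grade = 12+6 = 18
ES_VFX = max(EF_Location scouting=5, EF_Principal photography=25, EF_Pickup shots=19, EF_Editing=19, EF_Sound mix=24, EF_Color grade=18) = 25; EF_VFX = 25+6 = 31
Expected project duration μ = 31 weeks. Critical path: Set construction → Principal photography → VFX.

Variance along critical path = 7.111 + 11.111 + 7.111 = 25.333; σ = √25.333 = 5.033 weeks.
Z = (39 − 31) / 5.033 = 1.589
P(T ≤ 39) = Φ(1.589) ≈ 0.944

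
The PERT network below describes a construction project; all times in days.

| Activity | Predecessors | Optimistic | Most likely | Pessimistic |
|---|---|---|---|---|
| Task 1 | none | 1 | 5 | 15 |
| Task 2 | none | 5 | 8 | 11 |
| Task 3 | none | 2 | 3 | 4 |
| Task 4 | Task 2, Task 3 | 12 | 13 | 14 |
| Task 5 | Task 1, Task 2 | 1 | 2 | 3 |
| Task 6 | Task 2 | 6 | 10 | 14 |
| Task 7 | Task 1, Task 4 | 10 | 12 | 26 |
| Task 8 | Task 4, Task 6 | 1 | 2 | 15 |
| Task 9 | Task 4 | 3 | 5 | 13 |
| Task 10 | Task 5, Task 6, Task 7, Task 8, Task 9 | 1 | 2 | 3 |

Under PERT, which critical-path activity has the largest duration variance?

Task 7

te_Task 1 = (1 + 4·5 + 15)/6 = 36/6 = 6; σ²_Task 1 = ((15−1)/6)² = 5.444
te_Task 2 = (5 + 4·8 + 11)/6 = 48/6 = 8; σ²_Task 2 = ((11−5)/6)² = 1.000
te_Task 3 = (2 + 4·3 + 4)/6 = 18/6 = 3; σ²_Task 3 = ((4−2)/6)² = 0.111
te_Task 4 = (12 + 4·13 + 14)/6 = 78/6 = 13; σ²_Task 4 = ((14−12)/6)² = 0.111
te_Task 5 = (1 + 4·2 + 3)/6 = 12/6 = 2; σ²_Task 5 = ((3−1)/6)² = 0.111
te_Task 6 = (6 + 4·10 + 14)/6 = 60/6 = 10; σ²_Task 6 = ((14−6)/6)² = 1.778
te_Task 7 = (10 + 4·12 + 26)/6 = 84/6 = 14; σ²_Task 7 = ((26−10)/6)² = 7.111
te_Task 8 = (1 + 4·2 + 15)/6 = 24/6 = 4; σ²_Task 8 = ((15−1)/6)² = 5.444
te_Task 9 = (3 + 4·5 + 13)/6 = 36/6 = 6; σ²_Task 9 = ((13−3)/6)² = 2.778
te_Task 10 = (1 + 4·2 + 3)/6 = 12/6 = 2; σ²_Task 10 = ((3−1)/6)² = 0.111

Forward pass:
ES_Task 1 = 0; EF_Task 1 = 6
ES_Task 2 = 0; EF_Task 2 = 8
ES_Task 3 = 0; EF_Task 3 = 3
ES_Task 4 = max(EF_Task 2=8, EF_Task 3=3) = 8; EF_Task 4 = 8+13 = 21
ES_Task 5 = max(EF_Task 1=6, EF_Task 2=8) = 8; EF_Task 5 = 8+2 = 10
ES_Task 6 = 8; EF_Task 6 = 8+10 = 18
ES_Task 7 = max(EF_Task 1=6, EF_Task 4=21) = 21; EF_Task 7 = 21+14 = 35
ES_Task 8 = max(EF_Task 4=21, EF_Task 6=18) = 21; EF_Task 8 = 21+4 = 25
ES_Task 9 = 21; EF_Task 9 = 21+6 = 27
ES_Task 10 = max(EF_Task 5=10, EF_Task 6=18, EF_Task 7=35, EF_Task 8=25, EF_Task 9=27) = 35; EF_Task 10 = 35+2 = 37
Expected project duration μ = 37 days. Critical path: Task 2 → Task 4 → Task 7 → Task 10.

Variances on critical path: σ²_Task 2=1.000, σ²_Task 4=0.111, σ²_Task 7=7.111, σ²_Task 10=0.111.
Largest is σ²_Task 7 = 7.111.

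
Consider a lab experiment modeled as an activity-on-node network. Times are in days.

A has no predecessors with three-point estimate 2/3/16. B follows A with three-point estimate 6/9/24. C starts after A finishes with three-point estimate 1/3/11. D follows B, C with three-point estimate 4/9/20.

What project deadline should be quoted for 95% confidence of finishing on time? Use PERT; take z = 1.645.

33.6 days

te_A = (2 + 4·3 + 16)/6 = 30/6 = 5; σ²_A = ((16−2)/6)² = 5.444
te_B = (6 + 4·9 + 24)/6 = 66/6 = 11; σ²_B = ((24−6)/6)² = 9.000
te_C = (1 + 4·3 + 11)/6 = 24/6 = 4; σ²_C = ((11−1)/6)² = 2.778
te_D = (4 + 4·9 + 20)/6 = 60/6 = 10; σ²_D = ((20−4)/6)² = 7.111

Forward pass:
ES_A = 0; EF_A = 5
ES_B = 5; EF_B = 5+11 = 16
ES_C = 5; EF_C = 5+4 = 9
ES_D = max(EF_B=16, EF_C=9) = 16; EF_D = 16+10 = 26
Expected project duration μ = 26 days. Critical path: A → B → D.

Variance along critical path = 5.444 + 9.000 + 7.111 = 21.556; σ = 4.643 days.
D = μ + z·σ = 26 + 1.645·4.643 = 33.6 days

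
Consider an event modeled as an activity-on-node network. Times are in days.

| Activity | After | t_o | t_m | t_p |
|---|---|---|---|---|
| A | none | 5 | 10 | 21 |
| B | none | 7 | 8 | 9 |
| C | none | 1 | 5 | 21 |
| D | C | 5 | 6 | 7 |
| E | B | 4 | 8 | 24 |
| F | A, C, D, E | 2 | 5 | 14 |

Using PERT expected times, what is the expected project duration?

24 days

te_A = (5 + 4·10 + 21)/6 = 66/6 = 11
te_B = (7 + 4·8 + 9)/6 = 48/6 = 8
te_C = (1 + 4·5 + 21)/6 = 42/6 = 7
te_D = (5 + 4·6 + 7)/6 = 36/6 = 6
te_E = (4 + 4·8 + 24)/6 = 60/6 = 10
te_F = (2 + 4·5 + 14)/6 = 36/6 = 6

Forward pass:
ES_A = 0; EF_A = 11
ES_B = 0; EF_B = 8
ES_C = 0; EF_C = 7
ES_D = 7; EF_D = 7+6 = 13
ES_E = 8; EF_E = 8+10 = 18
ES_F = max(EF_A=11, EF_C=7, EF_D=13, EF_E=18) = 18; EF_F = 18+6 = 24
Expected project duration μ = 24 days. Critical path: B → E → F.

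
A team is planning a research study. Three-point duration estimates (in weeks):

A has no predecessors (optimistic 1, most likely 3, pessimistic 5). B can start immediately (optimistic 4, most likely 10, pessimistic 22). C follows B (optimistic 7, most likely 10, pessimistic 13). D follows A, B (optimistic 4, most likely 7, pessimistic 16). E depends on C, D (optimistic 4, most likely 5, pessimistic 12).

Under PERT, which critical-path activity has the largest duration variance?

te_A = (1 + 4·3 + 5)/6 = 18/6 = 3; σ²_A = ((5−1)/6)² = 0.444
te_B = (4 + 4·10 + 22)/6 = 66/6 = 11; σ²_B = ((22−4)/6)² = 9.000
te_C = (7 + 4·10 + 13)/6 = 60/6 = 10; σ²_C = ((13−7)/6)² = 1.000
te_D = (4 + 4·7 + 16)/6 = 48/6 = 8; σ²_D = ((16−4)/6)² = 4.000
te_E = (4 + 4·5 + 12)/6 = 36/6 = 6; σ²_E = ((12−4)/6)² = 1.778

Forward pass:
ES_A = 0; EF_A = 3
ES_B = 0; EF_B = 11
ES_C = 11; EF_C = 11+10 = 21
ES_D = max(EF_A=3, EF_B=11) = 11; EF_D = 11+8 = 19
ES_E = max(EF_C=21, EF_D=19) = 21; EF_E = 21+6 = 27
Expected project duration μ = 27 weeks. Critical path: B → C → E.

Variances on critical path: σ²_B=9.000, σ²_C=1.000, σ²_E=1.778.
Largest is σ²_B = 9.000.

B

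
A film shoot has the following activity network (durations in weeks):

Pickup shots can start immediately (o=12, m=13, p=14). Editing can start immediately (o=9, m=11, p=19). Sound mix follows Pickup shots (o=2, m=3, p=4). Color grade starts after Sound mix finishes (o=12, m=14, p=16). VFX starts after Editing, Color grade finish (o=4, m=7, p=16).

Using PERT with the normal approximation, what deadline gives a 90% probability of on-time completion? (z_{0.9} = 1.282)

te_Pickup shots = (12 + 4·13 + 14)/6 = 78/6 = 13; σ²_Pickup shots = ((14−12)/6)² = 0.111
te_Editing = (9 + 4·11 + 19)/6 = 72/6 = 12; σ²_Editing = ((19−9)/6)² = 2.778
te_Sound mix = (2 + 4·3 + 4)/6 = 18/6 = 3; σ²_Sound mix = ((4−2)/6)² = 0.111
te_Color grade = (12 + 4·14 + 16)/6 = 84/6 = 14; σ²_Color grade = ((16−12)/6)² = 0.444
te_VFX = (4 + 4·7 + 16)/6 = 48/6 = 8; σ²_VFX = ((16−4)/6)² = 4.000

Forward pass:
ES_Pickup shots = 0; EF_Pickup shots = 13
ES_Editing = 0; EF_Editing = 12
ES_Sound mix = 13; EF_Sound mix = 13+3 = 16
ES_Color grade = 16; EF_Color grade = 16+14 = 30
ES_VFX = max(EF_Editing=12, EF_Color grade=30) = 30; EF_VFX = 30+8 = 38
Expected project duration μ = 38 weeks. Critical path: Pickup shots → Sound mix → Color grade → VFX.

Variance along critical path = 0.111 + 0.111 + 0.444 + 4.000 = 4.667; σ = 2.160 weeks.
D = μ + z·σ = 38 + 1.282·2.160 = 40.8 weeks

40.8 weeks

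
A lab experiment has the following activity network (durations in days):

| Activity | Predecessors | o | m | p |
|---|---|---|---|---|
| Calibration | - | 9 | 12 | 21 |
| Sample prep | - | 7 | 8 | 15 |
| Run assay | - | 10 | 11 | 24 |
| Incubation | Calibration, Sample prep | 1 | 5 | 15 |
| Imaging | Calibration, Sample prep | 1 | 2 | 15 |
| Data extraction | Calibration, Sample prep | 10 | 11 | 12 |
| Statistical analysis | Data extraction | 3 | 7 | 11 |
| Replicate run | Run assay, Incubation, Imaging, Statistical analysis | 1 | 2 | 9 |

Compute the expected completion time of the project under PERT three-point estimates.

34 days

te_Calibration = (9 + 4·12 + 21)/6 = 78/6 = 13
te_Sample prep = (7 + 4·8 + 15)/6 = 54/6 = 9
te_Run assay = (10 + 4·11 + 24)/6 = 78/6 = 13
te_Incubation = (1 + 4·5 + 15)/6 = 36/6 = 6
te_Imaging = (1 + 4·2 + 15)/6 = 24/6 = 4
te_Data extraction = (10 + 4·11 + 12)/6 = 66/6 = 11
te_Statistical analysis = (3 + 4·7 + 11)/6 = 42/6 = 7
te_Replicate run = (1 + 4·2 + 9)/6 = 18/6 = 3

Forward pass:
ES_Calibration = 0; EF_Calibration = 13
ES_Sample prep = 0; EF_Sample prep = 9
ES_Run assay = 0; EF_Run assay = 13
ES_Incubation = max(EF_Calibration=13, EF_Sample prep=9) = 13; EF_Incubation = 13+6 = 19
ES_Imaging = max(EF_Calibration=13, EF_Sample prep=9) = 13; EF_Imaging = 13+4 = 17
ES_Data extraction = max(EF_Calibration=13, EF_Sample prep=9) = 13; EF_Data extraction = 13+11 = 24
ES_Statistical analysis = 24; EF_Statistical analysis = 24+7 = 31
ES_Replicate run = max(EF_Run assay=13, EF_Incubation=19, EF_Imaging=17, EF_Statistical analysis=31) = 31; EF_Replicate run = 31+3 = 34
Expected project duration μ = 34 days. Critical path: Calibration → Data extraction → Statistical analysis → Replicate run.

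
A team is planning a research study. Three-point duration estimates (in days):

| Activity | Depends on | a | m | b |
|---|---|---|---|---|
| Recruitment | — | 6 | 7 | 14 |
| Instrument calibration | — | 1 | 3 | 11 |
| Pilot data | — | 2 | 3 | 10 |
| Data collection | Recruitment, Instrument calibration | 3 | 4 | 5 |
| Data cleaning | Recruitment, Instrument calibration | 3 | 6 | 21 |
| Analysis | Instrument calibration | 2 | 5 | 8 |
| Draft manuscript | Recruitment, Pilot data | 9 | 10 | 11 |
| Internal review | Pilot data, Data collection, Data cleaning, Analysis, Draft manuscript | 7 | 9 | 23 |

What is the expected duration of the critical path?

te_Recruitment = (6 + 4·7 + 14)/6 = 48/6 = 8
te_Instrument calibration = (1 + 4·3 + 11)/6 = 24/6 = 4
te_Pilot data = (2 + 4·3 + 10)/6 = 24/6 = 4
te_Data collection = (3 + 4·4 + 5)/6 = 24/6 = 4
te_Data cleaning = (3 + 4·6 + 21)/6 = 48/6 = 8
te_Analysis = (2 + 4·5 + 8)/6 = 30/6 = 5
te_Draft manuscript = (9 + 4·10 + 11)/6 = 60/6 = 10
te_Internal review = (7 + 4·9 + 23)/6 = 66/6 = 11

Forward pass:
ES_Recruitment = 0; EF_Recruitment = 8
ES_Instrument calibration = 0; EF_Instrument calibration = 4
ES_Pilot data = 0; EF_Pilot data = 4
ES_Data collection = max(EF_Recruitment=8, EF_Instrument calibration=4) = 8; EF_Data collection = 8+4 = 12
ES_Data cleaning = max(EF_Recruitment=8, EF_Instrument calibration=4) = 8; EF_Data cleaning = 8+8 = 16
ES_Analysis = 4; EF_Analysis = 4+5 = 9
ES_Draft manuscript = max(EF_Recruitment=8, EF_Pilot data=4) = 8; EF_Draft manuscript = 8+10 = 18
ES_Internal review = max(EF_Pilot data=4, EF_Data collection=12, EF_Data cleaning=16, EF_Analysis=9, EF_Draft manuscript=18) = 18; EF_Internal review = 18+11 = 29
Expected project duration μ = 29 days. Critical path: Recruitment → Draft manuscript → Internal review.

29 days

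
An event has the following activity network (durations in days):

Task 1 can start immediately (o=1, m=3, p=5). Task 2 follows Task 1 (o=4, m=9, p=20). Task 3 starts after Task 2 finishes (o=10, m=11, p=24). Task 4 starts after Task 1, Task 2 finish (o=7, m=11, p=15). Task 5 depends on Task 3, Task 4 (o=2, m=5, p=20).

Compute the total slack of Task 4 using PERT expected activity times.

te_Task 1 = (1 + 4·3 + 5)/6 = 18/6 = 3
te_Task 2 = (4 + 4·9 + 20)/6 = 60/6 = 10
te_Task 3 = (10 + 4·11 + 24)/6 = 78/6 = 13
te_Task 4 = (7 + 4·11 + 15)/6 = 66/6 = 11
te_Task 5 = (2 + 4·5 + 20)/6 = 42/6 = 7

Forward pass:
ES_Task 1 = 0; EF_Task 1 = 3
ES_Task 2 = 3; EF_Task 2 = 3+10 = 13
ES_Task 3 = 13; EF_Task 3 = 13+13 = 26
ES_Task 4 = max(EF_Task 1=3, EF_Task 2=13) = 13; EF_Task 4 = 13+11 = 24
ES_Task 5 = max(EF_Task 3=26, EF_Task 4=24) = 26; EF_Task 5 = 26+7 = 33
Expected project duration μ = 33 days. Critical path: Task 1 → Task 2 → Task 3 → Task 5.

Backward pass:
LF_Task 5 = 33; LS_Task 5 = 33−7 = 26
LF_Task 4 = LS_Task 5 = 26; LS_Task 4 = 26−11 = 15
LF_Task 3 = LS_Task 5 = 26; LS_Task 3 = 26−13 = 13
LF_Task 2 = min(LS_Task 3=13, LS_Task 4=15) = 13; LS_Task 2 = 13−10 = 3
LF_Task 1 = min(LS_Task 2=3, LS_Task 4=15) = 3; LS_Task 1 = 3−3 = 0
Slack_Task 4 = LS_Task 4 − ES_Task 4 = 15 − 13 = 2

2 days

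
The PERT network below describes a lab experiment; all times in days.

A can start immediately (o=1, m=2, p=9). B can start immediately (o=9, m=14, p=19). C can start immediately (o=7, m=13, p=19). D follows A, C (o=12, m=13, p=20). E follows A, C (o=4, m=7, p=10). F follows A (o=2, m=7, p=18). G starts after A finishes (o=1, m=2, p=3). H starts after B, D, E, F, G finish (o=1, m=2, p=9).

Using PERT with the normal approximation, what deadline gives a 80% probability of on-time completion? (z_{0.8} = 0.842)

te_A = (1 + 4·2 + 9)/6 = 18/6 = 3; σ²_A = ((9−1)/6)² = 1.778
te_B = (9 + 4·14 + 19)/6 = 84/6 = 14; σ²_B = ((19−9)/6)² = 2.778
te_C = (7 + 4·13 + 19)/6 = 78/6 = 13; σ²_C = ((19−7)/6)² = 4.000
te_D = (12 + 4·13 + 20)/6 = 84/6 = 14; σ²_D = ((20−12)/6)² = 1.778
te_E = (4 + 4·7 + 10)/6 = 42/6 = 7; σ²_E = ((10−4)/6)² = 1.000
te_F = (2 + 4·7 + 18)/6 = 48/6 = 8; σ²_F = ((18−2)/6)² = 7.111
te_G = (1 + 4·2 + 3)/6 = 12/6 = 2; σ²_G = ((3−1)/6)² = 0.111
te_H = (1 + 4·2 + 9)/6 = 18/6 = 3; σ²_H = ((9−1)/6)² = 1.778

Forward pass:
ES_A = 0; EF_A = 3
ES_B = 0; EF_B = 14
ES_C = 0; EF_C = 13
ES_D = max(EF_A=3, EF_C=13) = 13; EF_D = 13+14 = 27
ES_E = max(EF_A=3, EF_C=13) = 13; EF_E = 13+7 = 20
ES_F = 3; EF_F = 3+8 = 11
ES_G = 3; EF_G = 3+2 = 5
ES_H = max(EF_B=14, EF_D=27, EF_E=20, EF_F=11, EF_G=5) = 27; EF_H = 27+3 = 30
Expected project duration μ = 30 days. Critical path: C → D → H.

Variance along critical path = 4.000 + 1.778 + 1.778 = 7.556; σ = 2.749 days.
D = μ + z·σ = 30 + 0.842·2.749 = 32.3 days

32.3 days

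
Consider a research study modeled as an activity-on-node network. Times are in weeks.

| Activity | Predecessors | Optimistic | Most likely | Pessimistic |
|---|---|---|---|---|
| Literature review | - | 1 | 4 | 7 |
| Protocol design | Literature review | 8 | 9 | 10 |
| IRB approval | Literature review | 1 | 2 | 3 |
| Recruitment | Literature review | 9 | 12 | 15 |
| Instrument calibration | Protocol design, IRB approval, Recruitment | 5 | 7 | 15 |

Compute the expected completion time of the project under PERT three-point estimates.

te_Literature review = (1 + 4·4 + 7)/6 = 24/6 = 4
te_Protocol design = (8 + 4·9 + 10)/6 = 54/6 = 9
te_IRB approval = (1 + 4·2 + 3)/6 = 12/6 = 2
te_Recruitment = (9 + 4·12 + 15)/6 = 72/6 = 12
te_Instrument calibration = (5 + 4·7 + 15)/6 = 48/6 = 8

Forward pass:
ES_Literature review = 0; EF_Literature review = 4
ES_Protocol design = 4; EF_Protocol design = 4+9 = 13
ES_IRB approval = 4; EF_IRB approval = 4+2 = 6
ES_Recruitment = 4; EF_Recruitment = 4+12 = 16
ES_Instrument calibration = max(EF_Protocol design=13, EF_IRB approval=6, EF_Recruitment=16) = 16; EF_Instrument calibration = 16+8 = 24
Expected project duration μ = 24 weeks. Critical path: Literature review → Recruitment → Instrument calibration.

24 weeks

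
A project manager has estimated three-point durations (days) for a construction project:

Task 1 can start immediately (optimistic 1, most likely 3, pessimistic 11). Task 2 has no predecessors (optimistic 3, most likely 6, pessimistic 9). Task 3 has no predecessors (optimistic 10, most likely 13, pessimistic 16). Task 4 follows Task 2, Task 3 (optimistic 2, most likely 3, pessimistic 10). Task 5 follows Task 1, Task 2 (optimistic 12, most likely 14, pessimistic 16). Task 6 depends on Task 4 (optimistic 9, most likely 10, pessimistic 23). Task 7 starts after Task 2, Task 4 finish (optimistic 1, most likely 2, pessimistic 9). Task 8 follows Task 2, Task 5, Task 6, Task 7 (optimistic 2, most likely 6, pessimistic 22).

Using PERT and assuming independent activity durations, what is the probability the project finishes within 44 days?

te_Task 1 = (1 + 4·3 + 11)/6 = 24/6 = 4; σ²_Task 1 = ((11−1)/6)² = 2.778
te_Task 2 = (3 + 4·6 + 9)/6 = 36/6 = 6; σ²_Task 2 = ((9−3)/6)² = 1.000
te_Task 3 = (10 + 4·13 + 16)/6 = 78/6 = 13; σ²_Task 3 = ((16−10)/6)² = 1.000
te_Task 4 = (2 + 4·3 + 10)/6 = 24/6 = 4; σ²_Task 4 = ((10−2)/6)² = 1.778
te_Task 5 = (12 + 4·14 + 16)/6 = 84/6 = 14; σ²_Task 5 = ((16−12)/6)² = 0.444
te_Task 6 = (9 + 4·10 + 23)/6 = 72/6 = 12; σ²_Task 6 = ((23−9)/6)² = 5.444
te_Task 7 = (1 + 4·2 + 9)/6 = 18/6 = 3; σ²_Task 7 = ((9−1)/6)² = 1.778
te_Task 8 = (2 + 4·6 + 22)/6 = 48/6 = 8; σ²_Task 8 = ((22−2)/6)² = 11.111

Forward pass:
ES_Task 1 = 0; EF_Task 1 = 4
ES_Task 2 = 0; EF_Task 2 = 6
ES_Task 3 = 0; EF_Task 3 = 13
ES_Task 4 = max(EF_Task 2=6, EF_Task 3=13) = 13; EF_Task 4 = 13+4 = 17
ES_Task 5 = max(EF_Task 1=4, EF_Task 2=6) = 6; EF_Task 5 = 6+14 = 20
ES_Task 6 = 17; EF_Task 6 = 17+12 = 29
ES_Task 7 = max(EF_Task 2=6, EF_Task 4=17) = 17; EF_Task 7 = 17+3 = 20
ES_Task 8 = max(EF_Task 2=6, EF_Task 5=20, EF_Task 6=29, EF_Task 7=20) = 29; EF_Task 8 = 29+8 = 37
Expected project duration μ = 37 days. Critical path: Task 3 → Task 4 → Task 6 → Task 8.

Variance along critical path = 1.000 + 1.778 + 5.444 + 11.111 = 19.333; σ = √19.333 = 4.397 days.
Z = (44 − 37) / 4.397 = 1.592
P(T ≤ 44) = Φ(1.592) ≈ 0.944

0.944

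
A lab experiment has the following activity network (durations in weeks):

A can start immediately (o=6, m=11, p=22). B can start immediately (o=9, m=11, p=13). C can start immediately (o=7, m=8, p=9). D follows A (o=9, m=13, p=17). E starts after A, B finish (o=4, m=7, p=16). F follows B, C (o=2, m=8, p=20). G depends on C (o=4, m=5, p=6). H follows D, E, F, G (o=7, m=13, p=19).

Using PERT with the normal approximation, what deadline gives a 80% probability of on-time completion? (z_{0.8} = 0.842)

te_A = (6 + 4·11 + 22)/6 = 72/6 = 12; σ²_A = ((22−6)/6)² = 7.111
te_B = (9 + 4·11 + 13)/6 = 66/6 = 11; σ²_B = ((13−9)/6)² = 0.444
te_C = (7 + 4·8 + 9)/6 = 48/6 = 8; σ²_C = ((9−7)/6)² = 0.111
te_D = (9 + 4·13 + 17)/6 = 78/6 = 13; σ²_D = ((17−9)/6)² = 1.778
te_E = (4 + 4·7 + 16)/6 = 48/6 = 8; σ²_E = ((16−4)/6)² = 4.000
te_F = (2 + 4·8 + 20)/6 = 54/6 = 9; σ²_F = ((20−2)/6)² = 9.000
te_G = (4 + 4·5 + 6)/6 = 30/6 = 5; σ²_G = ((6−4)/6)² = 0.111
te_H = (7 + 4·13 + 19)/6 = 78/6 = 13; σ²_H = ((19−7)/6)² = 4.000

Forward pass:
ES_A = 0; EF_A = 12
ES_B = 0; EF_B = 11
ES_C = 0; EF_C = 8
ES_D = 12; EF_D = 12+13 = 25
ES_E = max(EF_A=12, EF_B=11) = 12; EF_E = 12+8 = 20
ES_F = max(EF_B=11, EF_C=8) = 11; EF_F = 11+9 = 20
ES_G = 8; EF_G = 8+5 = 13
ES_H = max(EF_D=25, EF_E=20, EF_F=20, EF_G=13) = 25; EF_H = 25+13 = 38
Expected project duration μ = 38 weeks. Critical path: A → D → H.

Variance along critical path = 7.111 + 1.778 + 4.000 = 12.889; σ = 3.590 weeks.
D = μ + z·σ = 38 + 0.842·3.590 = 41.0 weeks

41.0 weeks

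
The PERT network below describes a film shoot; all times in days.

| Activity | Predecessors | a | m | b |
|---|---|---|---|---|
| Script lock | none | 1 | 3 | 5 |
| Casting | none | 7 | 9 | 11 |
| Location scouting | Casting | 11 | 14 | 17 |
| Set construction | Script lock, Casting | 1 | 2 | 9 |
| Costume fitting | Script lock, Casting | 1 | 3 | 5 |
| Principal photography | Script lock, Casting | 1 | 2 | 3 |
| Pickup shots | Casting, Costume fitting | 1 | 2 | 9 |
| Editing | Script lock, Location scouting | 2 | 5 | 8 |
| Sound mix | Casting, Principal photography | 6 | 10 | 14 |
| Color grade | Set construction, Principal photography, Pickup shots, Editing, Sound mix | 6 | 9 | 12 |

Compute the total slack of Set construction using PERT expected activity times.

16 days

te_Script lock = (1 + 4·3 + 5)/6 = 18/6 = 3
te_Casting = (7 + 4·9 + 11)/6 = 54/6 = 9
te_Location scouting = (11 + 4·14 + 17)/6 = 84/6 = 14
te_Set construction = (1 + 4·2 + 9)/6 = 18/6 = 3
te_Costume fitting = (1 + 4·3 + 5)/6 = 18/6 = 3
te_Principal photography = (1 + 4·2 + 3)/6 = 12/6 = 2
te_Pickup shots = (1 + 4·2 + 9)/6 = 18/6 = 3
te_Editing = (2 + 4·5 + 8)/6 = 30/6 = 5
te_Sound mix = (6 + 4·10 + 14)/6 = 60/6 = 10
te_Color grade = (6 + 4·9 + 12)/6 = 54/6 = 9

Forward pass:
ES_Script lock = 0; EF_Script lock = 3
ES_Casting = 0; EF_Casting = 9
ES_Location scouting = 9; EF_Location scouting = 9+14 = 23
ES_Set construction = max(EF_Script lock=3, EF_Casting=9) = 9; EF_Set construction = 9+3 = 12
ES_Costume fitting = max(EF_Script lock=3, EF_Casting=9) = 9; EF_Costume fitting = 9+3 = 12
ES_Principal photography = max(EF_Script lock=3, EF_Casting=9) = 9; EF_Principal photography = 9+2 = 11
ES_Pickup shots = max(EF_Casting=9, EF_Costume fitting=12) = 12; EF_Pickup shots = 12+3 = 15
ES_Editing = max(EF_Script lock=3, EF_Location scouting=23) = 23; EF_Editing = 23+5 = 28
ES_Sound mix = max(EF_Casting=9, EF_Principal photography=11) = 11; EF_Sound mix = 11+10 = 21
ES_Color grade = max(EF_Set construction=12, EF_Principal photography=11, EF_Pickup shots=15, EF_Editing=28, EF_Sound mix=21) = 28; EF_Color grade = 28+9 = 37
Expected project duration μ = 37 days. Critical path: Casting → Location scouting → Editing → Color grade.

Backward pass:
LF_Color grade = 37; LS_Color grade = 37−9 = 28
LF_Sound mix = LS_Color grade = 28; LS_Sound mix = 28−10 = 18
LF_Editing = LS_Color grade = 28; LS_Editing = 28−5 = 23
LF_Pickup shots = LS_Color grade = 28; LS_Pickup shots = 28−3 = 25
LF_Principal photography = min(LS_Sound mix=18, LS_Color grade=28) = 18; LS_Principal photography = 18−2 = 16
LF_Costume fitting = LS_Pickup shots = 25; LS_Costume fitting = 25−3 = 22
LF_Set construction = LS_Color grade = 28; LS_Set construction = 28−3 = 25
LF_Location scouting = LS_Editing = 23; LS_Location scouting = 23−14 = 9
LF_Casting = min(LS_Location scouting=9, LS_Set construction=25, LS_Costume fitting=22, LS_Principal photography=16, LS_Pickup shots=25, LS_Sound mix=18) = 9; LS_Casting = 9−9 = 0
LF_Script lock = min(LS_Set construction=25, LS_Costume fitting=22, LS_Principal photography=16, LS_Editing=23) = 16; LS_Script lock = 16−3 = 13
Slack_Set construction = LS_Set construction − ES_Set construction = 25 − 9 = 16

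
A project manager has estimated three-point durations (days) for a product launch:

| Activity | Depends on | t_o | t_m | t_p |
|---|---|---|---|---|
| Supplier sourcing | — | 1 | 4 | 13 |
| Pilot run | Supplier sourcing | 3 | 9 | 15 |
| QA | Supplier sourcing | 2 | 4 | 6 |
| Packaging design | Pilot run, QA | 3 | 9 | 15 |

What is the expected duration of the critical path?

23 days

te_Supplier sourcing = (1 + 4·4 + 13)/6 = 30/6 = 5
te_Pilot run = (3 + 4·9 + 15)/6 = 54/6 = 9
te_QA = (2 + 4·4 + 6)/6 = 24/6 = 4
te_Packaging design = (3 + 4·9 + 15)/6 = 54/6 = 9

Forward pass:
ES_Supplier sourcing = 0; EF_Supplier sourcing = 5
ES_Pilot run = 5; EF_Pilot run = 5+9 = 14
ES_QA = 5; EF_QA = 5+4 = 9
ES_Packaging design = max(EF_Pilot run=14, EF_QA=9) = 14; EF_Packaging design = 14+9 = 23
Expected project duration μ = 23 days. Critical path: Supplier sourcing → Pilot run → Packaging design.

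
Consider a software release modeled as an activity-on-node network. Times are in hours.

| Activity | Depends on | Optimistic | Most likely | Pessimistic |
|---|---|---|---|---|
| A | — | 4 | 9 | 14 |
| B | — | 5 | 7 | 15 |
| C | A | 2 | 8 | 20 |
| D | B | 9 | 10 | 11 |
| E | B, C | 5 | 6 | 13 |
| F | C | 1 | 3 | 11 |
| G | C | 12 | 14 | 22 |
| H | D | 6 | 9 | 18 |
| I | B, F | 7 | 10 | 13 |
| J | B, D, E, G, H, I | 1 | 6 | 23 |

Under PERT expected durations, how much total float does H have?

5 hours

te_A = (4 + 4·9 + 14)/6 = 54/6 = 9
te_B = (5 + 4·7 + 15)/6 = 48/6 = 8
te_C = (2 + 4·8 + 20)/6 = 54/6 = 9
te_D = (9 + 4·10 + 11)/6 = 60/6 = 10
te_E = (5 + 4·6 + 13)/6 = 42/6 = 7
te_F = (1 + 4·3 + 11)/6 = 24/6 = 4
te_G = (12 + 4·14 + 22)/6 = 90/6 = 15
te_H = (6 + 4·9 + 18)/6 = 60/6 = 10
te_I = (7 + 4·10 + 13)/6 = 60/6 = 10
te_J = (1 + 4·6 + 23)/6 = 48/6 = 8

Forward pass:
ES_A = 0; EF_A = 9
ES_B = 0; EF_B = 8
ES_C = 9; EF_C = 9+9 = 18
ES_D = 8; EF_D = 8+10 = 18
ES_E = max(EF_B=8, EF_C=18) = 18; EF_E = 18+7 = 25
ES_F = 18; EF_F = 18+4 = 22
ES_G = 18; EF_G = 18+15 = 33
ES_H = 18; EF_H = 18+10 = 28
ES_I = max(EF_B=8, EF_F=22) = 22; EF_I = 22+10 = 32
ES_J = max(EF_B=8, EF_D=18, EF_E=25, EF_G=33, EF_H=28, EF_I=32) = 33; EF_J = 33+8 = 41
Expected project duration μ = 41 hours. Critical path: A → C → G → J.

Backward pass:
LF_J = 41; LS_J = 41−8 = 33
LF_I = LS_J = 33; LS_I = 33−10 = 23
LF_H = LS_J = 33; LS_H = 33−10 = 23
LF_G = LS_J = 33; LS_G = 33−15 = 18
LF_F = LS_I = 23; LS_F = 23−4 = 19
LF_E = LS_J = 33; LS_E = 33−7 = 26
LF_D = min(LS_H=23, LS_J=33) = 23; LS_D = 23−10 = 13
LF_C = min(LS_E=26, LS_F=19, LS_G=18) = 18; LS_C = 18−9 = 9
LF_B = min(LS_D=13, LS_E=26, LS_I=23, LS_J=33) = 13; LS_B = 13−8 = 5
LF_A = LS_C = 9; LS_A = 9−9 = 0
Slack_H = LS_H − ES_H = 23 − 18 = 5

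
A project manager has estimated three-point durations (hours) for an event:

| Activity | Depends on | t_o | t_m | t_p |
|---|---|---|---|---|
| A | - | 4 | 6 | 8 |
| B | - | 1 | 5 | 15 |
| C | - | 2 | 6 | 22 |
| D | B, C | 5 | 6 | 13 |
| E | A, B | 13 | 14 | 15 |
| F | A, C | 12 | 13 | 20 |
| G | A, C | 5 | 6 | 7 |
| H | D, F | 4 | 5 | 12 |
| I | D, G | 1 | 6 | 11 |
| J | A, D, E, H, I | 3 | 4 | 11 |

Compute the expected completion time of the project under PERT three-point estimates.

te_A = (4 + 4·6 + 8)/6 = 36/6 = 6
te_B = (1 + 4·5 + 15)/6 = 36/6 = 6
te_C = (2 + 4·6 + 22)/6 = 48/6 = 8
te_D = (5 + 4·6 + 13)/6 = 42/6 = 7
te_E = (13 + 4·14 + 15)/6 = 84/6 = 14
te_F = (12 + 4·13 + 20)/6 = 84/6 = 14
te_G = (5 + 4·6 + 7)/6 = 36/6 = 6
te_H = (4 + 4·5 + 12)/6 = 36/6 = 6
te_I = (1 + 4·6 + 11)/6 = 36/6 = 6
te_J = (3 + 4·4 + 11)/6 = 30/6 = 5

Forward pass:
ES_A = 0; EF_A = 6
ES_B = 0; EF_B = 6
ES_C = 0; EF_C = 8
ES_D = max(EF_B=6, EF_C=8) = 8; EF_D = 8+7 = 15
ES_E = max(EF_A=6, EF_B=6) = 6; EF_E = 6+14 = 20
ES_F = max(EF_A=6, EF_C=8) = 8; EF_F = 8+14 = 22
ES_G = max(EF_A=6, EF_C=8) = 8; EF_G = 8+6 = 14
ES_H = max(EF_D=15, EF_F=22) = 22; EF_H = 22+6 = 28
ES_I = max(EF_D=15, EF_G=14) = 15; EF_I = 15+6 = 21
ES_J = max(EF_A=6, EF_D=15, EF_E=20, EF_H=28, EF_I=21) = 28; EF_J = 28+5 = 33
Expected project duration μ = 33 hours. Critical path: C → F → H → J.

33 hours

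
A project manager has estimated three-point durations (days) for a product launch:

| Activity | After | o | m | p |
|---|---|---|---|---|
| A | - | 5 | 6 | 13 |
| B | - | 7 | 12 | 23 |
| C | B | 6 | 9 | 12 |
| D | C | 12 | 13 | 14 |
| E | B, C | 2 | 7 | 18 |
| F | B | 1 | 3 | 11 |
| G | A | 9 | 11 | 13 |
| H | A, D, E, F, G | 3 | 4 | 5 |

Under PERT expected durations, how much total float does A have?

17 days

te_A = (5 + 4·6 + 13)/6 = 42/6 = 7
te_B = (7 + 4·12 + 23)/6 = 78/6 = 13
te_C = (6 + 4·9 + 12)/6 = 54/6 = 9
te_D = (12 + 4·13 + 14)/6 = 78/6 = 13
te_E = (2 + 4·7 + 18)/6 = 48/6 = 8
te_F = (1 + 4·3 + 11)/6 = 24/6 = 4
te_G = (9 + 4·11 + 13)/6 = 66/6 = 11
te_H = (3 + 4·4 + 5)/6 = 24/6 = 4

Forward pass:
ES_A = 0; EF_A = 7
ES_B = 0; EF_B = 13
ES_C = 13; EF_C = 13+9 = 22
ES_D = 22; EF_D = 22+13 = 35
ES_E = max(EF_B=13, EF_C=22) = 22; EF_E = 22+8 = 30
ES_F = 13; EF_F = 13+4 = 17
ES_G = 7; EF_G = 7+11 = 18
ES_H = max(EF_A=7, EF_D=35, EF_E=30, EF_F=17, EF_G=18) = 35; EF_H = 35+4 = 39
Expected project duration μ = 39 days. Critical path: B → C → D → H.

Backward pass:
LF_H = 39; LS_H = 39−4 = 35
LF_G = LS_H = 35; LS_G = 35−11 = 24
LF_F = LS_H = 35; LS_F = 35−4 = 31
LF_E = LS_H = 35; LS_E = 35−8 = 27
LF_D = LS_H = 35; LS_D = 35−13 = 22
LF_C = min(LS_D=22, LS_E=27) = 22; LS_C = 22−9 = 13
LF_B = min(LS_C=13, LS_E=27, LS_F=31) = 13; LS_B = 13−13 = 0
LF_A = min(LS_G=24, LS_H=35) = 24; LS_A = 24−7 = 17
Slack_A = LS_A − ES_A = 17 − 0 = 17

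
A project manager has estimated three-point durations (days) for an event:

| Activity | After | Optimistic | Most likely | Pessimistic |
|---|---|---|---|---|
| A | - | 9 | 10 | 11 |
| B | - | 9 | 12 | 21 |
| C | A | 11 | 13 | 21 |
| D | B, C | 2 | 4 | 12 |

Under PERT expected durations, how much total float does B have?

te_A = (9 + 4·10 + 11)/6 = 60/6 = 10
te_B = (9 + 4·12 + 21)/6 = 78/6 = 13
te_C = (11 + 4·13 + 21)/6 = 84/6 = 14
te_D = (2 + 4·4 + 12)/6 = 30/6 = 5

Forward pass:
ES_A = 0; EF_A = 10
ES_B = 0; EF_B = 13
ES_C = 10; EF_C = 10+14 = 24
ES_D = max(EF_B=13, EF_C=24) = 24; EF_D = 24+5 = 29
Expected project duration μ = 29 days. Critical path: A → C → D.

Backward pass:
LF_D = 29; LS_D = 29−5 = 24
LF_C = LS_D = 24; LS_C = 24−14 = 10
LF_B = LS_D = 24; LS_B = 24−13 = 11
LF_A = LS_C = 10; LS_A = 10−10 = 0
Slack_B = LS_B − ES_B = 11 − 0 = 11

11 days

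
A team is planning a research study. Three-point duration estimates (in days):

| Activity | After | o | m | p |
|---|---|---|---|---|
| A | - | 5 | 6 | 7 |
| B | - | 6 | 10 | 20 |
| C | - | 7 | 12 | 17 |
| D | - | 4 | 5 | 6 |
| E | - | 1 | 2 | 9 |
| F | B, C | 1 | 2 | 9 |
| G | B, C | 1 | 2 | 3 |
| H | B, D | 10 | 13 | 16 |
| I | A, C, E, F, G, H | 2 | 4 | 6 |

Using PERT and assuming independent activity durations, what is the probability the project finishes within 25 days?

0.127

te_A = (5 + 4·6 + 7)/6 = 36/6 = 6; σ²_A = ((7−5)/6)² = 0.111
te_B = (6 + 4·10 + 20)/6 = 66/6 = 11; σ²_B = ((20−6)/6)² = 5.444
te_C = (7 + 4·12 + 17)/6 = 72/6 = 12; σ²_C = ((17−7)/6)² = 2.778
te_D = (4 + 4·5 + 6)/6 = 30/6 = 5; σ²_D = ((6−4)/6)² = 0.111
te_E = (1 + 4·2 + 9)/6 = 18/6 = 3; σ²_E = ((9−1)/6)² = 1.778
te_F = (1 + 4·2 + 9)/6 = 18/6 = 3; σ²_F = ((9−1)/6)² = 1.778
te_G = (1 + 4·2 + 3)/6 = 12/6 = 2; σ²_G = ((3−1)/6)² = 0.111
te_H = (10 + 4·13 + 16)/6 = 78/6 = 13; σ²_H = ((16−10)/6)² = 1.000
te_I = (2 + 4·4 + 6)/6 = 24/6 = 4; σ²_I = ((6−2)/6)² = 0.444

Forward pass:
ES_A = 0; EF_A = 6
ES_B = 0; EF_B = 11
ES_C = 0; EF_C = 12
ES_D = 0; EF_D = 5
ES_E = 0; EF_E = 3
ES_F = max(EF_B=11, EF_C=12) = 12; EF_F = 12+3 = 15
ES_G = max(EF_B=11, EF_C=12) = 12; EF_G = 12+2 = 14
ES_H = max(EF_B=11, EF_D=5) = 11; EF_H = 11+13 = 24
ES_I = max(EF_A=6, EF_C=12, EF_E=3, EF_F=15, EF_G=14, EF_H=24) = 24; EF_I = 24+4 = 28
Expected project duration μ = 28 days. Critical path: B → H → I.

Variance along critical path = 5.444 + 1.000 + 0.444 = 6.889; σ = √6.889 = 2.625 days.
Z = (25 − 28) / 2.625 = -1.143
P(T ≤ 25) = Φ(-1.143) ≈ 0.127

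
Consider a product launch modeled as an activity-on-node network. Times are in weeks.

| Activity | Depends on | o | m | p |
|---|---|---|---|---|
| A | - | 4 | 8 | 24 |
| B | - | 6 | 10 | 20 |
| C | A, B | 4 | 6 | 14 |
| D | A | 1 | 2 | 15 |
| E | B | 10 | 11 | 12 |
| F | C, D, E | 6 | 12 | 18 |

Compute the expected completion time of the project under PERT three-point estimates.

te_A = (4 + 4·8 + 24)/6 = 60/6 = 10
te_B = (6 + 4·10 + 20)/6 = 66/6 = 11
te_C = (4 + 4·6 + 14)/6 = 42/6 = 7
te_D = (1 + 4·2 + 15)/6 = 24/6 = 4
te_E = (10 + 4·11 + 12)/6 = 66/6 = 11
te_F = (6 + 4·12 + 18)/6 = 72/6 = 12

Forward pass:
ES_A = 0; EF_A = 10
ES_B = 0; EF_B = 11
ES_C = max(EF_A=10, EF_B=11) = 11; EF_C = 11+7 = 18
ES_D = 10; EF_D = 10+4 = 14
ES_E = 11; EF_E = 11+11 = 22
ES_F = max(EF_C=18, EF_D=14, EF_E=22) = 22; EF_F = 22+12 = 34
Expected project duration μ = 34 weeks. Critical path: B → E → F.

34 weeks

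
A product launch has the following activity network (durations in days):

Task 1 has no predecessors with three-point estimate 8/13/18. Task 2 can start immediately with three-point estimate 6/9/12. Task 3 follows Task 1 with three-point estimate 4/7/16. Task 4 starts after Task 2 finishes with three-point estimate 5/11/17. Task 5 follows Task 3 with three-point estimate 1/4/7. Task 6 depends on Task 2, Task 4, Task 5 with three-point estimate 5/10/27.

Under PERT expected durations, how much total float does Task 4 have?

5 days

te_Task 1 = (8 + 4·13 + 18)/6 = 78/6 = 13
te_Task 2 = (6 + 4·9 + 12)/6 = 54/6 = 9
te_Task 3 = (4 + 4·7 + 16)/6 = 48/6 = 8
te_Task 4 = (5 + 4·11 + 17)/6 = 66/6 = 11
te_Task 5 = (1 + 4·4 + 7)/6 = 24/6 = 4
te_Task 6 = (5 + 4·10 + 27)/6 = 72/6 = 12

Forward pass:
ES_Task 1 = 0; EF_Task 1 = 13
ES_Task 2 = 0; EF_Task 2 = 9
ES_Task 3 = 13; EF_Task 3 = 13+8 = 21
ES_Task 4 = 9; EF_Task 4 = 9+11 = 20
ES_Task 5 = 21; EF_Task 5 = 21+4 = 25
ES_Task 6 = max(EF_Task 2=9, EF_Task 4=20, EF_Task 5=25) = 25; EF_Task 6 = 25+12 = 37
Expected project duration μ = 37 days. Critical path: Task 1 → Task 3 → Task 5 → Task 6.

Backward pass:
LF_Task 6 = 37; LS_Task 6 = 37−12 = 25
LF_Task 5 = LS_Task 6 = 25; LS_Task 5 = 25−4 = 21
LF_Task 4 = LS_Task 6 = 25; LS_Task 4 = 25−11 = 14
LF_Task 3 = LS_Task 5 = 21; LS_Task 3 = 21−8 = 13
LF_Task 2 = min(LS_Task 4=14, LS_Task 6=25) = 14; LS_Task 2 = 14−9 = 5
LF_Task 1 = LS_Task 3 = 13; LS_Task 1 = 13−13 = 0
Slack_Task 4 = LS_Task 4 − ES_Task 4 = 14 − 9 = 5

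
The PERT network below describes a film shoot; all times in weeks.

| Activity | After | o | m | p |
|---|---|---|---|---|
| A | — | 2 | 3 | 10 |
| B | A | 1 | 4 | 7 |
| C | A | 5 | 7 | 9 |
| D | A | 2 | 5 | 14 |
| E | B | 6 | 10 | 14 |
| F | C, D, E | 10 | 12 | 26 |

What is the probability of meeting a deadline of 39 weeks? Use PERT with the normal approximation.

te_A = (2 + 4·3 + 10)/6 = 24/6 = 4; σ²_A = ((10−2)/6)² = 1.778
te_B = (1 + 4·4 + 7)/6 = 24/6 = 4; σ²_B = ((7−1)/6)² = 1.000
te_C = (5 + 4·7 + 9)/6 = 42/6 = 7; σ²_C = ((9−5)/6)² = 0.444
te_D = (2 + 4·5 + 14)/6 = 36/6 = 6; σ²_D = ((14−2)/6)² = 4.000
te_E = (6 + 4·10 + 14)/6 = 60/6 = 10; σ²_E = ((14−6)/6)² = 1.778
te_F = (10 + 4·12 + 26)/6 = 84/6 = 14; σ²_F = ((26−10)/6)² = 7.111

Forward pass:
ES_A = 0; EF_A = 4
ES_B = 4; EF_B = 4+4 = 8
ES_C = 4; EF_C = 4+7 = 11
ES_D = 4; EF_D = 4+6 = 10
ES_E = 8; EF_E = 8+10 = 18
ES_F = max(EF_C=11, EF_D=10, EF_E=18) = 18; EF_F = 18+14 = 32
Expected project duration μ = 32 weeks. Critical path: A → B → E → F.

Variance along critical path = 1.778 + 1.000 + 1.778 + 7.111 = 11.667; σ = √11.667 = 3.416 weeks.
Z = (39 − 32) / 3.416 = 2.049
P(T ≤ 39) = Φ(2.049) ≈ 0.980

0.980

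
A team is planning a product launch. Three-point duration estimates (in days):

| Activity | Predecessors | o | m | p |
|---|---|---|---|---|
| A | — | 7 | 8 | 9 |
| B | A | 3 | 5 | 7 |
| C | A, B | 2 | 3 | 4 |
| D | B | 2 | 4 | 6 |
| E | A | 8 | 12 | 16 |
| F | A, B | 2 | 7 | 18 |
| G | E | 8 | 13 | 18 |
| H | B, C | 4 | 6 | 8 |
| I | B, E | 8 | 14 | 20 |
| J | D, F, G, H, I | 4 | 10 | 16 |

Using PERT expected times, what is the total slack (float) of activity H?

12 days

te_A = (7 + 4·8 + 9)/6 = 48/6 = 8
te_B = (3 + 4·5 + 7)/6 = 30/6 = 5
te_C = (2 + 4·3 + 4)/6 = 18/6 = 3
te_D = (2 + 4·4 + 6)/6 = 24/6 = 4
te_E = (8 + 4·12 + 16)/6 = 72/6 = 12
te_F = (2 + 4·7 + 18)/6 = 48/6 = 8
te_G = (8 + 4·13 + 18)/6 = 78/6 = 13
te_H = (4 + 4·6 + 8)/6 = 36/6 = 6
te_I = (8 + 4·14 + 20)/6 = 84/6 = 14
te_J = (4 + 4·10 + 16)/6 = 60/6 = 10

Forward pass:
ES_A = 0; EF_A = 8
ES_B = 8; EF_B = 8+5 = 13
ES_C = max(EF_A=8, EF_B=13) = 13; EF_C = 13+3 = 16
ES_D = 13; EF_D = 13+4 = 17
ES_E = 8; EF_E = 8+12 = 20
ES_F = max(EF_A=8, EF_B=13) = 13; EF_F = 13+8 = 21
ES_G = 20; EF_G = 20+13 = 33
ES_H = max(EF_B=13, EF_C=16) = 16; EF_H = 16+6 = 22
ES_I = max(EF_B=13, EF_E=20) = 20; EF_I = 20+14 = 34
ES_J = max(EF_D=17, EF_F=21, EF_G=33, EF_H=22, EF_I=34) = 34; EF_J = 34+10 = 44
Expected project duration μ = 44 days. Critical path: A → E → I → J.

Backward pass:
LF_J = 44; LS_J = 44−10 = 34
LF_I = LS_J = 34; LS_I = 34−14 = 20
LF_H = LS_J = 34; LS_H = 34−6 = 28
LF_G = LS_J = 34; LS_G = 34−13 = 21
LF_F = LS_J = 34; LS_F = 34−8 = 26
LF_E = min(LS_G=21, LS_I=20) = 20; LS_E = 20−12 = 8
LF_D = LS_J = 34; LS_D = 34−4 = 30
LF_C = LS_H = 28; LS_C = 28−3 = 25
LF_B = min(LS_C=25, LS_D=30, LS_F=26, LS_H=28, LS_I=20) = 20; LS_B = 20−5 = 15
LF_A = min(LS_B=15, LS_C=25, LS_E=8, LS_F=26) = 8; LS_A = 8−8 = 0
Slack_H = LS_H − ES_H = 28 − 16 = 12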